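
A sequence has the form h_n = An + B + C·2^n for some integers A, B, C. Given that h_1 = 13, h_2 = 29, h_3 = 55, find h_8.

1325

The three given values yield: A + B + 2C = 13; 2A + B + 4C = 29; 3A + B + 8C = 55.
Subtracting the first from the second: A + 2C = 16.
Subtracting the second from the third: A + 4C = 26.
Solving: C = 5, A = 6, then B = -3.
So h_n = 6·n + (-3) + 5·2^n; at n=8 this is 1325.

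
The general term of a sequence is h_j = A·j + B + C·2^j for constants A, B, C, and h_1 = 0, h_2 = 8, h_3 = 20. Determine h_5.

At j = 1, 2, 3: A + B + 2C = 0; 2A + B + 4C = 8; 3A + B + 8C = 20.
Subtracting the first from the second: A + 2C = 8.
Subtracting the second from the third: A + 4C = 12.
Solving: C = 2, A = 4, then B = -8.
Hence h_5 = 4·5 + (-8) + 2·32 = 76.

76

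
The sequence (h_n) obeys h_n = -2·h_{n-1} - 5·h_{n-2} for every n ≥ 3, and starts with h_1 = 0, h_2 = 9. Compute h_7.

Compute successive terms:
h_3 = -18  h_4 = -9  h_5 = 108  h_6 = -171  h_7 = -198.

-198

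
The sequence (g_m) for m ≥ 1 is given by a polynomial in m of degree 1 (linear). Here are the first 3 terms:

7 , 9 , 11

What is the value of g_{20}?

1st diffs: 2, 2 (constant).
So g_m = 2m + 5.
Evaluating at m = 20 gives g_{20} = 45.

45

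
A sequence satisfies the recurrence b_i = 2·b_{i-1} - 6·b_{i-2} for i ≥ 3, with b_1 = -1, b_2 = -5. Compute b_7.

-400

Applying the relation repeatedly:
b_3 = -4; b_4 = 22; b_5 = 68; b_6 = 4; b_7 = -400.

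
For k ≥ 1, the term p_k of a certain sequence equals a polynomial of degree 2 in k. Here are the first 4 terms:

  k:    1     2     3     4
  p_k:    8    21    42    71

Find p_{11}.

498

1st diffs: 13, 21, 29.
2nd diffs: 8, 8 (constant).
Newton forward-difference form: p_k = 8 + 13·C(k-1,1) + 8·C(k-1,2).
At k = 11: k-1 = 10, so p_{11} = 8 + 130 + 360 = 498.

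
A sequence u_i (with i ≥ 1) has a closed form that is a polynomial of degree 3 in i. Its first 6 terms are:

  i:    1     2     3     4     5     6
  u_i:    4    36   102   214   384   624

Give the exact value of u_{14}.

6504

1st diffs: 32, 66, 112, 170, 240.
2nd diffs: 34, 46, 58, 70.
3rd diffs: 12, 12, 12 (constant).
Newton forward-difference form: u_i = 4 + 32·C(i-1,1) + 34·C(i-1,2) + 12·C(i-1,3).
At i = 14: i-1 = 13, so u_{14} = 4 + 416 + 2652 + 3432 = 6504.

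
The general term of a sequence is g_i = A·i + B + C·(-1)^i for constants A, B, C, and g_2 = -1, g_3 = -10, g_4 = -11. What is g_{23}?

Plug in i = 2, 3, 4: 2A + B + C = -1; 3A + B - C = -10; 4A + B + C = -11.
Subtracting the first from the second: A - 2C = -9.
Subtracting the second from the third: A + 2C = -1.
Solving: C = 2, A = -5, then B = 7.
So g_i = -5·i + 7 + 2·(-1)^i; at i=23 this is -110.

-110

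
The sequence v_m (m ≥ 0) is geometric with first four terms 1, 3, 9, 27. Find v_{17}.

129140163

Common ratio r = 3.
v_m = 1·3^(m-0).
v_{17} = 1·3^17 = 129140163.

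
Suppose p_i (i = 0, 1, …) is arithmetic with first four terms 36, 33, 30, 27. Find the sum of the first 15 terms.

Common difference d = -3.
p_i = 36 + (i - 0)·(-3).
p_{14} = -6; S = 15·(36 + (-6))/2 = 225.

225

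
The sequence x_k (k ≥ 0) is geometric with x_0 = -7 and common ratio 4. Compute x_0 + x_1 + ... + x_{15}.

-10021590355

x_k = (-7)·4^(k-0).
S = (-7)·(4^16 - 1)/(4 - 1) = (-7)·(4294967296 - 1)/(3) = -10021590355.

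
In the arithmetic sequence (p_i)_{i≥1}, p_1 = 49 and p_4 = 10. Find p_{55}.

-653

Common difference d = (10 - 49) / (4 - 1) = -13.
p_i = 49 + (i - 1)·(-13).
p_{55} = 49 + 54·(-13) = -653.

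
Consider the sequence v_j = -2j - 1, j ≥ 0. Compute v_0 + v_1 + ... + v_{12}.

Over j = 0..12: Σj = 78.
Total = (-2)·78 + (-1)·13 = -169.

-169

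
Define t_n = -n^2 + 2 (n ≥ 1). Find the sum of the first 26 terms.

Over n = 1..26: Σn = 351, Σn² = 6201.
Total = (-1)·6201 + (2)·26 = -6149.

-6149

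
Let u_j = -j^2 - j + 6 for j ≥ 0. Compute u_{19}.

-374

u_{19} = -1·19^2 - 1·19 + 6 = -374.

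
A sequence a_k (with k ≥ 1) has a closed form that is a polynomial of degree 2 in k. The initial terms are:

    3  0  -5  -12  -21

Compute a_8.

-60

1st diffs: -3, -5, -7, -9.
2nd diffs: -2, -2, -2 (constant).
Newton forward-difference form: a_k = 3 + (-3)·C(k-1,1) + (-2)·C(k-1,2).
At k = 8: k-1 = 7, so a_8 = 3 - 21 - 42 = -60.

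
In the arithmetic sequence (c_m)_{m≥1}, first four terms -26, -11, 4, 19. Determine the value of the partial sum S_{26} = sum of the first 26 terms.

Common difference d = 15.
c_m = -26 + (m - 1)·15.
c_{26} = 349; S = 26·(-26 + 349)/2 = 4199.

4199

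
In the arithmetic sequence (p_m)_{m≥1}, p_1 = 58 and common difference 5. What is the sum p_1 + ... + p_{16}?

1528

p_m = 58 + (m - 1)·5.
p_{16} = 133; S = 16·(58 + 133)/2 = 1528.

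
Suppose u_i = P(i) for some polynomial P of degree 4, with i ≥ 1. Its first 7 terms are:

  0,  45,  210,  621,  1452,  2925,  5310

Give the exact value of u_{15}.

105462

1st diffs: 45, 165, 411, 831, 1473, 2385.
2nd diffs: 120, 246, 420, 642, 912.
3rd diffs: 126, 174, 222, 270.
4th diffs: 48, 48, 48 (constant).
Newton forward-difference form: u_i = 45·C(i-1,1) + 120·C(i-1,2) + 126·C(i-1,3) + 48·C(i-1,4).
At i = 15: i-1 = 14, so u_{15} = 630 + 10920 + 45864 + 48048 = 105462.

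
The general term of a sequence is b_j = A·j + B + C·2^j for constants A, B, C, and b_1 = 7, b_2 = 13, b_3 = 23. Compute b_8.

529

Write the equations: A + B + 2C = 7; 2A + B + 4C = 13; 3A + B + 8C = 23.
Subtracting the first from the second: A + 2C = 6.
Subtracting the second from the third: A + 4C = 10.
Solving: C = 2, A = 2, then B = 1.
So b_j = 2·j + 1 + 2·2^j; at j=8 this is 529.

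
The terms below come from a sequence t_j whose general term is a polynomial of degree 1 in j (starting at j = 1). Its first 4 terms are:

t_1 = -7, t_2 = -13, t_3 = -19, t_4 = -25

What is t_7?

1st diffs: -6, -6, -6 (constant).
So t_j = -6j - 1.
Evaluating at j = 7 gives t_7 = -43.

-43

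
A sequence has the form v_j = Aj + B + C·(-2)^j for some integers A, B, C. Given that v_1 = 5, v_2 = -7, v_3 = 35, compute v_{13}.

24647

Plug in j = 1, 2, 3: A + B - 2C = 5; 2A + B + 4C = -7; 3A + B - 8C = 35.
Subtracting the first from the second: A + 6C = -12.
Subtracting the second from the third: A - 12C = 42.
Solving: C = -3, A = 6, then B = -7.
Therefore v_{13} = 78 + (-7) + (-3)·(-8192) = 24647.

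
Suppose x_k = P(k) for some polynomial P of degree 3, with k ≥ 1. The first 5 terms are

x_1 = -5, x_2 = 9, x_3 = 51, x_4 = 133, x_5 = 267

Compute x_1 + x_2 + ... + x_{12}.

1st diffs: 14, 42, 82, 134.
2nd diffs: 28, 40, 52.
3rd diffs: 12, 12 (constant).
So x_k = 2k^3 + 2k^2 - 6k - 3.
Continuing: …, 465, 739, 1101, 1563, …, x_{12} = 3669.
Summing k = 1..12 (12 terms) gives 12964.

12964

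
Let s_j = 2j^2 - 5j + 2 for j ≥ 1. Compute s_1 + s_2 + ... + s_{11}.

704

Over j = 1..11: Σj = 66, Σj² = 506.
Total = (2)·506 + (-5)·66 + (2)·11 = 704.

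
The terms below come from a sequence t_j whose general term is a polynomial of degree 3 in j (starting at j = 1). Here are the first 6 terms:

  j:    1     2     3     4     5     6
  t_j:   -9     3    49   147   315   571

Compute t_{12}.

1st diffs: 12, 46, 98, 168, 256.
2nd diffs: 34, 52, 70, 88.
3rd diffs: 18, 18, 18 (constant).
Newton forward-difference form: t_j = -9 + 12·C(j-1,1) + 34·C(j-1,2) + 18·C(j-1,3).
At j = 12: j-1 = 11, so t_{12} = -9 + 132 + 1870 + 2970 = 4963.

4963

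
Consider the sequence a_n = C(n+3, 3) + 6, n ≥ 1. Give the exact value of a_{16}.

C(19, 3) = 969, so a_{16} = 975.

975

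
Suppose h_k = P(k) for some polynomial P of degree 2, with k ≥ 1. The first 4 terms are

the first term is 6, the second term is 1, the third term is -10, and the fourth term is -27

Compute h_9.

-202

1st diffs: -5, -11, -17.
2nd diffs: -6, -6 (constant).
Newton forward-difference form: h_k = 6 + (-5)·C(k-1,1) + (-6)·C(k-1,2).
At k = 9: k-1 = 8, so h_9 = 6 - 40 - 168 = -202.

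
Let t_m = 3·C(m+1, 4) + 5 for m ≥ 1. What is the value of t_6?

110

C(7, 4) = 35, so t_6 = 110.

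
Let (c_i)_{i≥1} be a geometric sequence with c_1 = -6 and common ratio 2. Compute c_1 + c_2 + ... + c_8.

c_i = (-6)·2^(i-1).
S = (-6)·(2^8 - 1)/(2 - 1) = (-6)·(256 - 1)/(1) = -1530.

-1530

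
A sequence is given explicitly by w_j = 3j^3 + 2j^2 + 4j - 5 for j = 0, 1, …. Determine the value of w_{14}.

w_{14} = 3·14^3 + 2·14^2 + 4·14 - 5 = 8675.

8675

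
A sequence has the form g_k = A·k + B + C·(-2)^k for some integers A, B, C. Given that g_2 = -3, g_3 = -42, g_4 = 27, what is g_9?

Plug in k = 2, 3, 4: 2A + B + 4C = -3; 3A + B - 8C = -42; 4A + B + 16C = 27.
Subtracting the first from the second: A - 12C = -39.
Subtracting the second from the third: A + 24C = 69.
Solving: C = 3, A = -3, then B = -9.
Therefore g_9 = -27 + (-9) + 3·(-512) = -1572.

-1572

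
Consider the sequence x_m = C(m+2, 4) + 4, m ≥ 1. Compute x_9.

334

C(11, 4) = 330, so x_9 = 334.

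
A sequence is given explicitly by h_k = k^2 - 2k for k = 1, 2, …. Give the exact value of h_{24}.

528

h_{24} = 1·24^2 - 2·24 = 528.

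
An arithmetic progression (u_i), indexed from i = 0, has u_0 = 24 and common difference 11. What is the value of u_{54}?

u_i = 24 + (i - 0)·11.
u_{54} = 24 + 54·11 = 618.

618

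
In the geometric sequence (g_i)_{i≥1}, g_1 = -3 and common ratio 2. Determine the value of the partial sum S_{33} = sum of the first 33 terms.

g_i = (-3)·2^(i-1).
S = (-3)·(2^33 - 1)/(2 - 1) = (-3)·(8589934592 - 1)/(1) = -25769803773.

-25769803773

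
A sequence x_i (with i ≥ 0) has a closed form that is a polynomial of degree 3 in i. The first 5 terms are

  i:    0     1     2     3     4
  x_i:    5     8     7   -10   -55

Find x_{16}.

1st diffs: 3, -1, -17, -45.
2nd diffs: -4, -16, -28.
3rd diffs: -12, -12 (constant).
So x_i = -2i^3 + 4i^2 + i + 5.
Evaluating at i = 16 gives x_{16} = -7147.

-7147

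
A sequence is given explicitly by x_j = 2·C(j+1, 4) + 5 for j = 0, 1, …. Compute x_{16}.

4765

C(17, 4) = 2380, so x_{16} = 4765.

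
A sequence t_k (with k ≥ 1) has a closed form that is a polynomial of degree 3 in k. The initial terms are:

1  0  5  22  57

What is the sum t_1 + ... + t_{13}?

1st diffs: -1, 5, 17, 35.
2nd diffs: 6, 12, 18.
3rd diffs: 6, 6 (constant).
So t_k = k^3 - 3k^2 + k + 2.
Continuing: …, 116, 205, 330, 497, …, t_{13} = 1705.
Summing k = 1..13 (13 terms) gives 5941.

5941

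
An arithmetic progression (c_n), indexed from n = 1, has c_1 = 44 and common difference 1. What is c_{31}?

c_n = 44 + (n - 1)·1.
c_{31} = 44 + 30·1 = 74.

74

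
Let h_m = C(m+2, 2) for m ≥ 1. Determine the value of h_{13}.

105

C(15, 2) = 105, so h_{13} = 105.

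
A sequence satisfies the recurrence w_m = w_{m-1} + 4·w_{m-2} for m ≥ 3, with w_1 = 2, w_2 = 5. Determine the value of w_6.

217

w_3 = 13;  w_4 = 33;  w_5 = 85;  w_6 = 217.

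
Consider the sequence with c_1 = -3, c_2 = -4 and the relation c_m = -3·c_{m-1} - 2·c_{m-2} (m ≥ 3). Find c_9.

1782

Step forward from the initial values:
c_3 = 18;  c_4 = -46;  c_5 = 102;  c_6 = -214;  c_7 = 438;  c_8 = -886;  c_9 = 1782.
(Characteristic roots are -1 and -2.)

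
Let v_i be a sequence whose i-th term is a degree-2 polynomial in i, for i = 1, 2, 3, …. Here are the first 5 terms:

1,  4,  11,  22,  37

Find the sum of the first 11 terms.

836

1st diffs: 3, 7, 11, 15.
2nd diffs: 4, 4, 4 (constant).
So v_i = 2i^2 - 3i + 2.
Continuing: …, 56, 79, 106, 137, …, v_{11} = 211.
Summing i = 1..11 (11 terms) gives 836.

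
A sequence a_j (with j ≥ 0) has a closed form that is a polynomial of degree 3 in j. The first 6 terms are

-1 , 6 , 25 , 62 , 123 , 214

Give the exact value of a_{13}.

1st diffs: 7, 19, 37, 61, 91.
2nd diffs: 12, 18, 24, 30.
3rd diffs: 6, 6, 6 (constant).
So a_j = j^3 + 3j^2 + 3j - 1.
Evaluating at j = 13 gives a_{13} = 2742.

2742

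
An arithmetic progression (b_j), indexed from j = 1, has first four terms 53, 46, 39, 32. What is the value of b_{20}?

Common difference d = -7.
b_j = 53 + (j - 1)·(-7).
b_{20} = 53 + 19·(-7) = -80.

-80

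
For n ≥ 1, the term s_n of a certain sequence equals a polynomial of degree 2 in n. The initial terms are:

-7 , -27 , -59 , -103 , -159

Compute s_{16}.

1st diffs: -20, -32, -44, -56.
2nd diffs: -12, -12, -12 (constant).
Newton forward-difference form: s_n = -7 + (-20)·C(n-1,1) + (-12)·C(n-1,2).
At n = 16: n-1 = 15, so s_{16} = -7 - 300 - 1260 = -1567.

-1567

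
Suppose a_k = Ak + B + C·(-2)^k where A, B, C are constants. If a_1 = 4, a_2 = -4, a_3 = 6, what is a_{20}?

-1048612

Write the equations: A + B - 2C = 4; 2A + B + 4C = -4; 3A + B - 8C = 6.
Subtracting the first from the second: A + 6C = -8.
Subtracting the second from the third: A - 12C = 10.
Solving: C = -1, A = -2, then B = 4.
Therefore a_{20} = -40 + 4 + (-1)·1048576 = -1048612.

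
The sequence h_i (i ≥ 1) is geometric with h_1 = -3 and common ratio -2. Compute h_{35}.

-51539607552

h_i = (-3)·(-2)^(i-1).
h_{35} = (-3)·(-2)^34 = -51539607552.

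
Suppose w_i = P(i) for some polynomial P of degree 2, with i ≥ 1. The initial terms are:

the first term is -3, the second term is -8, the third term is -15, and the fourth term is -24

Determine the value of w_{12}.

-168

1st diffs: -5, -7, -9.
2nd diffs: -2, -2 (constant).
So w_i = -i^2 - 2i.
Evaluating at i = 12 gives w_{12} = -168.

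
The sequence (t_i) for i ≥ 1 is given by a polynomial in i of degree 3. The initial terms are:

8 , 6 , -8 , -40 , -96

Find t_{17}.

1st diffs: -2, -14, -32, -56.
2nd diffs: -12, -18, -24.
3rd diffs: -6, -6 (constant).
Newton forward-difference form: t_i = 8 + (-2)·C(i-1,1) + (-12)·C(i-1,2) + (-6)·C(i-1,3).
At i = 17: i-1 = 16, so t_{17} = 8 - 32 - 1440 - 3360 = -4824.

-4824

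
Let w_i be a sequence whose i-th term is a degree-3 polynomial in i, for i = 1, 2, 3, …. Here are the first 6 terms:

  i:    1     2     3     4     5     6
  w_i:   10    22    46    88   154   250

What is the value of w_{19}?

6958

1st diffs: 12, 24, 42, 66, 96.
2nd diffs: 12, 18, 24, 30.
3rd diffs: 6, 6, 6 (constant).
Newton forward-difference form: w_i = 10 + 12·C(i-1,1) + 12·C(i-1,2) + 6·C(i-1,3).
At i = 19: i-1 = 18, so w_{19} = 10 + 216 + 1836 + 4896 = 6958.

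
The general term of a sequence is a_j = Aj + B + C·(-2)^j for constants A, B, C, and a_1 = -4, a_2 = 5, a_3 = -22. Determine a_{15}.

Plug in j = 1, 2, 3: A + B - 2C = -4; 2A + B + 4C = 5; 3A + B - 8C = -22.
Subtracting the first from the second: A + 6C = 9.
Subtracting the second from the third: A - 12C = -27.
Solving: C = 2, A = -3, then B = 3.
Therefore a_{15} = -45 + 3 + 2·(-32768) = -65578.

-65578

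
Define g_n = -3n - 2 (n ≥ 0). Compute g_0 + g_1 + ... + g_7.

-100

Over n = 0..7: Σn = 28.
Total = (-3)·28 + (-2)·8 = -100.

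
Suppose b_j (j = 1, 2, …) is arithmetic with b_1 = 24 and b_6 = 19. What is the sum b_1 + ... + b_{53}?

Common difference d = (19 - 24) / (6 - 1) = -1.
b_j = 24 + (j - 1)·(-1).
b_{53} = -28; S = 53·(24 + (-28))/2 = -106.

-106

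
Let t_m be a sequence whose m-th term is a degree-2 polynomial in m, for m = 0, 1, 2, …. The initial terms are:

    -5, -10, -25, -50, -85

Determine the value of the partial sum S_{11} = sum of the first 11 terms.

1st diffs: -5, -15, -25, -35.
2nd diffs: -10, -10, -10 (constant).
Newton forward-difference form: t_m = -5 + (-5)·C(m,1) + (-10)·C(m,2).
Continuing: …, -130, -185, -250, -325, …, t_{10} = -505.
Summing m = 0..10 (11 terms) gives -1980.

-1980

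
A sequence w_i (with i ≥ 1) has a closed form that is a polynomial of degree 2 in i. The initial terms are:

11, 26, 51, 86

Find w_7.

1st diffs: 15, 25, 35.
2nd diffs: 10, 10 (constant).
Newton forward-difference form: w_i = 11 + 15·C(i-1,1) + 10·C(i-1,2).
At i = 7: i-1 = 6, so w_7 = 11 + 90 + 150 = 251.

251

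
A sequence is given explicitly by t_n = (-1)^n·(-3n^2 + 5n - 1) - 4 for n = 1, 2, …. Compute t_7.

109

(-1)^7 = -1; -3n^2 + 5n - 1 at n=7 is -113; so t_7 = 109.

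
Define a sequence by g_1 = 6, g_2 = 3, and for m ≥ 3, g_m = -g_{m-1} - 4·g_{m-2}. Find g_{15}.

Iterate the recurrence:
g_3 = -27  g_4 = 15  g_5 = 93  …  g_{12} = 10287  g_{13} = -23043  g_{14} = -18105  g_{15} = 110277.

110277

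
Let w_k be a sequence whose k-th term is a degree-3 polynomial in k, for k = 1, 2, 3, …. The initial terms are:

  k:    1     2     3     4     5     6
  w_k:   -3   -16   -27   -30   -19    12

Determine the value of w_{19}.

1st diffs: -13, -11, -3, 11, 31.
2nd diffs: 2, 8, 14, 20.
3rd diffs: 6, 6, 6 (constant).
So w_k = k^3 - 5k^2 - 5k + 6.
Evaluating at k = 19 gives w_{19} = 4965.

4965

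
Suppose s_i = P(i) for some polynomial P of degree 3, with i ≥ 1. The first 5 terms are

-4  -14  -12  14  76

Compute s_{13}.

3308

1st diffs: -10, 2, 26, 62.
2nd diffs: 12, 24, 36.
3rd diffs: 12, 12 (constant).
So s_i = 2i^3 - 6i^2 - 6i + 6.
Evaluating at i = 13 gives s_{13} = 3308.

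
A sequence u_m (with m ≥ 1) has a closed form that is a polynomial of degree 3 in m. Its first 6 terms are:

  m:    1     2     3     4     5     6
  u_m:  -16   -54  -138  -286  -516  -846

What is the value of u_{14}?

1st diffs: -38, -84, -148, -230, -330.
2nd diffs: -46, -64, -82, -100.
3rd diffs: -18, -18, -18 (constant).
Newton forward-difference form: u_m = -16 + (-38)·C(m-1,1) + (-46)·C(m-1,2) + (-18)·C(m-1,3).
At m = 14: m-1 = 13, so u_{14} = -16 - 494 - 3588 - 5148 = -9246.

-9246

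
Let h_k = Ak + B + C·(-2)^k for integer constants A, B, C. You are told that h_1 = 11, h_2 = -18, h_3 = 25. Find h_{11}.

Plug in k = 1, 2, 3: A + B - 2C = 11; 2A + B + 4C = -18; 3A + B - 8C = 25.
Subtracting the first from the second: A + 6C = -29.
Subtracting the second from the third: A - 12C = 43.
Solving: C = -4, A = -5, then B = 8.
So h_k = -5·k + 8 + (-4)·(-2)^k; at k=11 this is 8145.

8145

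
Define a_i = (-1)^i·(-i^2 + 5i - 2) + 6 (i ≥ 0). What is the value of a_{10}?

-46

(-1)^10 = 1; -i^2 + 5i - 2 at i=10 is -52; so a_{10} = -46.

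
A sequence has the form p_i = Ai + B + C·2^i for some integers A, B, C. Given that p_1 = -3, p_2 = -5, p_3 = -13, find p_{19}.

Plug in i = 1, 2, 3: A + B + 2C = -3; 2A + B + 4C = -5; 3A + B + 8C = -13.
Subtracting the first from the second: A + 2C = -2.
Subtracting the second from the third: A + 4C = -8.
Solving: C = -3, A = 4, then B = -1.
Hence p_{19} = 4·19 + (-1) + (-3)·524288 = -1572789.

-1572789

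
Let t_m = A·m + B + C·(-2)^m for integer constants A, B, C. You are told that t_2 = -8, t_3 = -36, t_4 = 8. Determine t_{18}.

524208

Write the equations: 2A + B + 4C = -8; 3A + B - 8C = -36; 4A + B + 16C = 8.
Subtracting the first from the second: A - 12C = -28.
Subtracting the second from the third: A + 24C = 44.
Solving: C = 2, A = -4, then B = -8.
So t_m = -4·m + (-8) + 2·(-2)^m; at m=18 this is 524208.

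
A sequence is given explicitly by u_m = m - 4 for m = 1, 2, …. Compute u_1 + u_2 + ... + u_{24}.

Over m = 1..24: Σm = 300.
Total = (1)·300 + (-4)·24 = 204.

204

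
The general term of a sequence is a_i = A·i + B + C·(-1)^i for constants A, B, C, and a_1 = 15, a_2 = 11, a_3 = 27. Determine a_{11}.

At i = 1, 2, 3: A + B - C = 15; 2A + B + C = 11; 3A + B - C = 27.
Subtracting the first from the second: A + 2C = -4.
Subtracting the second from the third: A - 2C = 16.
Solving: C = -5, A = 6, then B = 4.
Therefore a_{11} = 66 + 4 + (-5)·(-1) = 75.

75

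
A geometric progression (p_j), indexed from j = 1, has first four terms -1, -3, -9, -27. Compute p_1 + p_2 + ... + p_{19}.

-581130733

Common ratio r = 3.
p_j = (-1)·3^(j-1).
S = (-1)·(3^19 - 1)/(3 - 1) = (-1)·(1162261467 - 1)/(2) = -581130733.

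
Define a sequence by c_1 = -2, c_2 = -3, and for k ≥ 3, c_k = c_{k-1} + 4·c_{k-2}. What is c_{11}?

-18107

c_3 = -11; c_4 = -23; c_5 = -67; c_6 = -159; c_7 = -427; c_8 = -1063; c_9 = -2771; c_{10} = -7023; c_{11} = -18107.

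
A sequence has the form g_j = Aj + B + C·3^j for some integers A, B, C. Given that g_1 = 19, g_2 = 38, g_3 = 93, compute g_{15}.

43046745

The three given values yield: A + B + 3C = 19; 2A + B + 9C = 38; 3A + B + 27C = 93.
Subtracting the first from the second: A + 6C = 19.
Subtracting the second from the third: A + 18C = 55.
Solving: C = 3, A = 1, then B = 9.
Therefore g_{15} = 15 + 9 + 3·14348907 = 43046745.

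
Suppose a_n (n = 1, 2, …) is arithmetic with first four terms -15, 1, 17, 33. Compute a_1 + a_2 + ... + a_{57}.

Common difference d = 16.
a_n = -15 + (n - 1)·16.
a_{57} = 881; S = 57·(-15 + 881)/2 = 24681.

24681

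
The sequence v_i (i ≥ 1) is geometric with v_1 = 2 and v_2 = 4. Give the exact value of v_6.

Common ratio r = 2.
v_i = 2·2^(i-1).
v_6 = 2·2^5 = 64.

64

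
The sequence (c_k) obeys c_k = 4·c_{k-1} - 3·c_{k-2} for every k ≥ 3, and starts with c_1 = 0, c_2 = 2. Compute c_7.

Applying the relation repeatedly:
c_3 = 8; c_4 = 26; c_5 = 80; c_6 = 242; c_7 = 728.
(Characteristic roots are 3 and 1.)

728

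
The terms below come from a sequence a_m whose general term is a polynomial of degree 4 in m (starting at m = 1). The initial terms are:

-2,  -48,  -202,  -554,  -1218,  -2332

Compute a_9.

1st diffs: -46, -154, -352, -664, -1114.
2nd diffs: -108, -198, -312, -450.
3rd diffs: -90, -114, -138.
4th diffs: -24, -24 (constant).
Newton forward-difference form: a_m = -2 + (-46)·C(m-1,1) + (-108)·C(m-1,2) + (-90)·C(m-1,3) + (-24)·C(m-1,4).
At m = 9: m-1 = 8, so a_9 = -2 - 368 - 3024 - 5040 - 1680 = -10114.

-10114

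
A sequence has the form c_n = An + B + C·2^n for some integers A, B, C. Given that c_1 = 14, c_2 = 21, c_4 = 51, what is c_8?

543

Write the equations: A + B + 2C = 14; 2A + B + 4C = 21; 4A + B + 16C = 51.
Subtracting the first from the second: A + 2C = 7.
Subtracting the second from the third: 2A + 12C = 30.
Solving: C = 2, A = 3, then B = 7.
So c_n = 3·n + 7 + 2·2^n; at n=8 this is 543.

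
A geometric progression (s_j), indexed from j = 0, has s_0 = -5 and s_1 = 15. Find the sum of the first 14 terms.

Common ratio r = -3.
s_j = (-5)·(-3)^(j-0).
S = (-5)·((-3)^14 - 1)/(-3 - 1) = (-5)·(4782969 - 1)/(-4) = 5978710.

5978710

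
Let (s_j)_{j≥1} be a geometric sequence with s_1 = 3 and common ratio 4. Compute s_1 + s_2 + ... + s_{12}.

16777215

s_j = 3·4^(j-1).
S = 3·(4^12 - 1)/(4 - 1) = 3·(16777216 - 1)/(3) = 16777215.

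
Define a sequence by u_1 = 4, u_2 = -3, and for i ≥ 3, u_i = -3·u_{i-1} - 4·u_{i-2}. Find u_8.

-447

Step forward from the initial values:
u_3 = -7;  u_4 = 33;  u_5 = -71;  u_6 = 81;  u_7 = 41;  u_8 = -447.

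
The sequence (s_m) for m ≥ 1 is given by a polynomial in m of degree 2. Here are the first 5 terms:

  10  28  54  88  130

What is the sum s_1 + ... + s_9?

1410

1st diffs: 18, 26, 34, 42.
2nd diffs: 8, 8, 8 (constant).
Newton forward-difference form: s_m = 10 + 18·C(m-1,1) + 8·C(m-1,2).
Continuing: 180, 238, 304, 378.
Summing m = 1..9 (9 terms) gives 1410.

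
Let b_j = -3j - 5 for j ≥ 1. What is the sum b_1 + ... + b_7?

-119

Over j = 1..7: Σj = 28.
Total = (-3)·28 + (-5)·7 = -119.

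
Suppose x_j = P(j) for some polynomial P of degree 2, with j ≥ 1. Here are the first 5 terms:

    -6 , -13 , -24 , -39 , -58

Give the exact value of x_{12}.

1st diffs: -7, -11, -15, -19.
2nd diffs: -4, -4, -4 (constant).
So x_j = -2j^2 - j - 3.
Evaluating at j = 12 gives x_{12} = -303.

-303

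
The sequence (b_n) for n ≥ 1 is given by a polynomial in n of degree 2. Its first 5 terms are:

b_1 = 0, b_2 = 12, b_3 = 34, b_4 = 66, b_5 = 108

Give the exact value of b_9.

376

1st diffs: 12, 22, 32, 42.
2nd diffs: 10, 10, 10 (constant).
Newton forward-difference form: b_n = 12·C(n-1,1) + 10·C(n-1,2).
At n = 9: n-1 = 8, so b_9 = 96 + 280 = 376.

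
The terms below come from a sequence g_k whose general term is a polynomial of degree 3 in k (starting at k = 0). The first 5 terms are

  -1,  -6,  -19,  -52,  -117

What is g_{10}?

1st diffs: -5, -13, -33, -65.
2nd diffs: -8, -20, -32.
3rd diffs: -12, -12 (constant).
So g_k = -2k^3 + 2k^2 - 5k - 1.
Evaluating at k = 10 gives g_{10} = -1851.

-1851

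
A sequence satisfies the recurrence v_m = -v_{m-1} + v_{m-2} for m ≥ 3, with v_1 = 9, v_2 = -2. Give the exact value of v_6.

-37

Compute successive terms:
v_3 = 11  v_4 = -13  v_5 = 24  v_6 = -37.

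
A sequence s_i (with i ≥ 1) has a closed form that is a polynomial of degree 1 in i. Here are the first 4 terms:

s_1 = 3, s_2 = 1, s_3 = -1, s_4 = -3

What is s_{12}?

1st diffs: -2, -2, -2 (constant).
So s_i = -2i + 5.
Evaluating at i = 12 gives s_{12} = -19.

-19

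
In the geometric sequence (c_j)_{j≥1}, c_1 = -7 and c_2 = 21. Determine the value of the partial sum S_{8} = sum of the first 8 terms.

11480

Common ratio r = -3.
c_j = (-7)·(-3)^(j-1).
S = (-7)·((-3)^8 - 1)/(-3 - 1) = (-7)·(6561 - 1)/(-4) = 11480.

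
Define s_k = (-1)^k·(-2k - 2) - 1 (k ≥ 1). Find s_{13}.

27

(-1)^13 = -1; -2k - 2 at k=13 is -28; so s_{13} = 27.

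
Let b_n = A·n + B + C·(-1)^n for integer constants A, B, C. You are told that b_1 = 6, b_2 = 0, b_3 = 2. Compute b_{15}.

-22

Write the equations: A + B - C = 6; 2A + B + C = 0; 3A + B - C = 2.
Subtracting the first from the second: A + 2C = -6.
Subtracting the second from the third: A - 2C = 2.
Solving: C = -2, A = -2, then B = 6.
Therefore b_{15} = -30 + 6 + (-2)·(-1) = -22.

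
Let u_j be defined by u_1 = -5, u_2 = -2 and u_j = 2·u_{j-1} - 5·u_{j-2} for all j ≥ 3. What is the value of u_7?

-519

Applying the relation repeatedly:
u_3 = 21; u_4 = 52; u_5 = -1; u_6 = -262; u_7 = -519.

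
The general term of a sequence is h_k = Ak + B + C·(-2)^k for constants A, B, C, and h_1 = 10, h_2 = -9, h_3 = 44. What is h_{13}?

32830

The three given values yield: A + B - 2C = 10; 2A + B + 4C = -9; 3A + B - 8C = 44.
Subtracting the first from the second: A + 6C = -19.
Subtracting the second from the third: A - 12C = 53.
Solving: C = -4, A = 5, then B = -3.
Hence h_{13} = 5·13 + (-3) + (-4)·(-8192) = 32830.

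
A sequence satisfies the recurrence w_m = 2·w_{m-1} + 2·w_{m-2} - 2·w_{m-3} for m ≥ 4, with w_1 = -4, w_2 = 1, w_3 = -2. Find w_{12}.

Compute successive terms:
w_4 = 6  w_5 = 6  w_6 = 28  w_7 = 56  w_8 = 156  w_9 = 368  w_{10} = 936  w_{11} = 2296  w_{12} = 5728.

5728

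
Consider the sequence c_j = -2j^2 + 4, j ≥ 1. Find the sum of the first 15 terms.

-2420

Over j = 1..15: Σj = 120, Σj² = 1240.
Total = (-2)·1240 + (4)·15 = -2420.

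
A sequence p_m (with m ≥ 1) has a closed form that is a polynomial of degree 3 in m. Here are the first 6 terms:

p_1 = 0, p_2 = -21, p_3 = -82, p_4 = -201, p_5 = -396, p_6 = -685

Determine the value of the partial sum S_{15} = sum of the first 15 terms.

-44975

1st diffs: -21, -61, -119, -195, -289.
2nd diffs: -40, -58, -76, -94.
3rd diffs: -18, -18, -18 (constant).
So p_m = -3m^3 - 2m^2 + 6m - 1.
Continuing: …, -1086, -1617, -2296, -3141, …, p_{15} = -10486.
Summing m = 1..15 (15 terms) gives -44975.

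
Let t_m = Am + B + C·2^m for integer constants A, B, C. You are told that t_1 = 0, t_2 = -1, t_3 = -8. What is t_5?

Plug in m = 1, 2, 3: A + B + 2C = 0; 2A + B + 4C = -1; 3A + B + 8C = -8.
Subtracting the first from the second: A + 2C = -1.
Subtracting the second from the third: A + 4C = -7.
Solving: C = -3, A = 5, then B = 1.
Therefore t_5 = 25 + 1 + (-3)·32 = -70.

-70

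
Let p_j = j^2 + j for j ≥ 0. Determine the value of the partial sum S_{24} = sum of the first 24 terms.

4600

Over j = 0..23: Σj = 276, Σj² = 4324.
Total = (1)·4324 + (1)·276 = 4600.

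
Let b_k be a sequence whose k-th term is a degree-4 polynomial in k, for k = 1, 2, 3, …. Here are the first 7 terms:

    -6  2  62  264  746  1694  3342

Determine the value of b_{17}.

144122

1st diffs: 8, 60, 202, 482, 948, 1648.
2nd diffs: 52, 142, 280, 466, 700.
3rd diffs: 90, 138, 186, 234.
4th diffs: 48, 48, 48 (constant).
So b_k = 2k^4 - 5k^3 + 6k^2 - 5k - 4.
Evaluating at k = 17 gives b_{17} = 144122.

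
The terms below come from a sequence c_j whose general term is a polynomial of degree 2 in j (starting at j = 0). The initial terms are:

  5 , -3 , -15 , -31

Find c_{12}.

1st diffs: -8, -12, -16.
2nd diffs: -4, -4 (constant).
Newton forward-difference form: c_j = 5 + (-8)·C(j,1) + (-4)·C(j,2).
At j = 12: j = 12, so c_{12} = 5 - 96 - 264 = -355.

-355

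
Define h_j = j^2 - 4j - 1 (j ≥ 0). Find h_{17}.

220

h_{17} = 1·17^2 - 4·17 - 1 = 220.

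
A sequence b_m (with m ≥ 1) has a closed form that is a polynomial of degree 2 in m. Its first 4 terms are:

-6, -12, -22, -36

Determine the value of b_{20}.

-804

1st diffs: -6, -10, -14.
2nd diffs: -4, -4 (constant).
So b_m = -2m^2 - 4.
Evaluating at m = 20 gives b_{20} = -804.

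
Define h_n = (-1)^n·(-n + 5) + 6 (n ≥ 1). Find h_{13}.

14

(-1)^13 = -1; -n + 5 at n=13 is -8; so h_{13} = 14.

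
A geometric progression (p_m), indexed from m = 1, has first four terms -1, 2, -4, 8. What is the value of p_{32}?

2147483648

Common ratio r = -2.
p_m = (-1)·(-2)^(m-1).
p_{32} = (-1)·(-2)^31 = 2147483648.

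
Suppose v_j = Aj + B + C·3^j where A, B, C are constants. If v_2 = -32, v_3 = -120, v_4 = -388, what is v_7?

The three given values yield: 2A + B + 9C = -32; 3A + B + 27C = -120; 4A + B + 81C = -388.
Subtracting the first from the second: A + 18C = -88.
Subtracting the second from the third: A + 54C = -268.
Solving: C = -5, A = 2, then B = 9.
Hence v_7 = 2·7 + 9 + (-5)·2187 = -10912.

-10912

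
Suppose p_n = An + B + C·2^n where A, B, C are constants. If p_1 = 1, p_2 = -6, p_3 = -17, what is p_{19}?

Write the equations: A + B + 2C = 1; 2A + B + 4C = -6; 3A + B + 8C = -17.
Subtracting the first from the second: A + 2C = -7.
Subtracting the second from the third: A + 4C = -11.
Solving: C = -2, A = -3, then B = 8.
Therefore p_{19} = -57 + 8 + (-2)·524288 = -1048625.

-1048625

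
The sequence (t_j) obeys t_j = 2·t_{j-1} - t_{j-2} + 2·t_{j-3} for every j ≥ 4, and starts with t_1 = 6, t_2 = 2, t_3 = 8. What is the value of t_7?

176

t_4 = 26; t_5 = 48; t_6 = 86; t_7 = 176.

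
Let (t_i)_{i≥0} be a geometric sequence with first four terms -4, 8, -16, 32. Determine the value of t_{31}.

8589934592

Common ratio r = -2.
t_i = (-4)·(-2)^(i-0).
t_{31} = (-4)·(-2)^31 = 8589934592.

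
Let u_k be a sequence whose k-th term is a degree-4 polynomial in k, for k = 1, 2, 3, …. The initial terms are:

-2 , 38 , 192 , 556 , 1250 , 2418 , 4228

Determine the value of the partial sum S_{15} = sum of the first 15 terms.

1st diffs: 40, 154, 364, 694, 1168, 1810.
2nd diffs: 114, 210, 330, 474, 642.
3rd diffs: 96, 120, 144, 168.
4th diffs: 24, 24, 24 (constant).
So u_k = k^4 + 6k^3 - 4k^2 - 5k.
Continuing: …, 6872, 10566, 15550, 22088, …, u_{15} = 69900.
Summing k = 1..15 (15 terms) gives 259152.

259152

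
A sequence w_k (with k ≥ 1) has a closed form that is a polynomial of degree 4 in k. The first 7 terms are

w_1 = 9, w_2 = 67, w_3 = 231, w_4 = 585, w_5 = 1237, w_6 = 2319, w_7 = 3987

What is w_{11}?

1st diffs: 58, 164, 354, 652, 1082, 1668.
2nd diffs: 106, 190, 298, 430, 586.
3rd diffs: 84, 108, 132, 156.
4th diffs: 24, 24, 24 (constant).
Newton forward-difference form: w_k = 9 + 58·C(k-1,1) + 106·C(k-1,2) + 84·C(k-1,3) + 24·C(k-1,4).
At k = 11: k-1 = 10, so w_{11} = 9 + 580 + 4770 + 10080 + 5040 = 20479.

20479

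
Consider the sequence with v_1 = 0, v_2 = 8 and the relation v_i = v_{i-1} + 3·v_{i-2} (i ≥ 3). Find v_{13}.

49280

Step forward from the initial values:
v_3 = 8, v_4 = 32, v_5 = 56, …, v_{10} = 4064, v_{11} = 9272, v_{12} = 21464, v_{13} = 49280.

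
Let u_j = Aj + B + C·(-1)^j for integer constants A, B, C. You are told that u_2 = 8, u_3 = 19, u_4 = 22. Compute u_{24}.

162

Write the equations: 2A + B + C = 8; 3A + B - C = 19; 4A + B + C = 22.
Subtracting the first from the second: A - 2C = 11.
Subtracting the second from the third: A + 2C = 3.
Solving: C = -2, A = 7, then B = -4.
Hence u_{24} = 7·24 + (-4) + (-2)·1 = 162.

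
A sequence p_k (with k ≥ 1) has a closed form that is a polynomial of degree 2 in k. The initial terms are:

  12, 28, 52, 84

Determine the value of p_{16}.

1st diffs: 16, 24, 32.
2nd diffs: 8, 8 (constant).
Newton forward-difference form: p_k = 12 + 16·C(k-1,1) + 8·C(k-1,2).
At k = 16: k-1 = 15, so p_{16} = 12 + 240 + 840 = 1092.

1092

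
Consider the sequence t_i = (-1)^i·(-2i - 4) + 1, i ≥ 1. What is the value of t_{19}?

(-1)^19 = -1; -2i - 4 at i=19 is -42; so t_{19} = 43.

43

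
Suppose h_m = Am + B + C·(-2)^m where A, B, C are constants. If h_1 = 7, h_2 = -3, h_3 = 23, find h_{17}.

Write the equations: A + B - 2C = 7; 2A + B + 4C = -3; 3A + B - 8C = 23.
Subtracting the first from the second: A + 6C = -10.
Subtracting the second from the third: A - 12C = 26.
Solving: C = -2, A = 2, then B = 1.
So h_m = 2·m + 1 + (-2)·(-2)^m; at m=17 this is 262179.

262179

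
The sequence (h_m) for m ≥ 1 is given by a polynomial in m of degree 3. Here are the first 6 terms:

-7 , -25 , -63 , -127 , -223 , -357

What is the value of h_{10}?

1st diffs: -18, -38, -64, -96, -134.
2nd diffs: -20, -26, -32, -38.
3rd diffs: -6, -6, -6 (constant).
Newton forward-difference form: h_m = -7 + (-18)·C(m-1,1) + (-20)·C(m-1,2) + (-6)·C(m-1,3).
At m = 10: m-1 = 9, so h_{10} = -7 - 162 - 720 - 504 = -1393.

-1393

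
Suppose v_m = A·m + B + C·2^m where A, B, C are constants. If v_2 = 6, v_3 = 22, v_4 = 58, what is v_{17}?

655286

At m = 2, 3, 4: 2A + B + 4C = 6; 3A + B + 8C = 22; 4A + B + 16C = 58.
Subtracting the first from the second: A + 4C = 16.
Subtracting the second from the third: A + 8C = 36.
Solving: C = 5, A = -4, then B = -6.
Therefore v_{17} = -68 + (-6) + 5·131072 = 655286.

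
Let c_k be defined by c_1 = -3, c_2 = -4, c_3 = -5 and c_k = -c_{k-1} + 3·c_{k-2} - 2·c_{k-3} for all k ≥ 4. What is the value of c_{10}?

491

Applying the relation repeatedly:
c_4 = -1  c_5 = -6  c_6 = 13  c_7 = -29  c_8 = 80  c_9 = -193  c_{10} = 491.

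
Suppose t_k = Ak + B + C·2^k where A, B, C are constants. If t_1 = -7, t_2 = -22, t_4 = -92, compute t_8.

-1312

The three given values yield: A + B + 2C = -7; 2A + B + 4C = -22; 4A + B + 16C = -92.
Subtracting the first from the second: A + 2C = -15.
Subtracting the second from the third: 2A + 12C = -70.
Solving: C = -5, A = -5, then B = 8.
Hence t_8 = -5·8 + 8 + (-5)·256 = -1312.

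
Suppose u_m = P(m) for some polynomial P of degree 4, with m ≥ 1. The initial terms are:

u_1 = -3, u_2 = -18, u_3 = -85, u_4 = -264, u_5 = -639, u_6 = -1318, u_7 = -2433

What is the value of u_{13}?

-28695

1st diffs: -15, -67, -179, -375, -679, -1115.
2nd diffs: -52, -112, -196, -304, -436.
3rd diffs: -60, -84, -108, -132.
4th diffs: -24, -24, -24 (constant).
Newton forward-difference form: u_m = -3 + (-15)·C(m-1,1) + (-52)·C(m-1,2) + (-60)·C(m-1,3) + (-24)·C(m-1,4).
At m = 13: m-1 = 12, so u_{13} = -3 - 180 - 3432 - 13200 - 11880 = -28695.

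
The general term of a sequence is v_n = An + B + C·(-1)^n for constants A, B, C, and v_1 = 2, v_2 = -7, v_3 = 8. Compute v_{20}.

Plug in n = 1, 2, 3: A + B - C = 2; 2A + B + C = -7; 3A + B - C = 8.
Subtracting the first from the second: A + 2C = -9.
Subtracting the second from the third: A - 2C = 15.
Solving: C = -6, A = 3, then B = -7.
Hence v_{20} = 3·20 + (-7) + (-6)·1 = 47.

47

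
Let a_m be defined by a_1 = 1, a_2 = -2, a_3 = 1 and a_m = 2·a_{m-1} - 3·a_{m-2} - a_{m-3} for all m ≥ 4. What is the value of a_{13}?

-224

Applying the relation repeatedly:
a_4 = 7  a_5 = 13  a_6 = 4  a_7 = -38  a_8 = -101  a_9 = -92  a_{10} = 157  a_{11} = 691  a_{12} = 1003  a_{13} = -224.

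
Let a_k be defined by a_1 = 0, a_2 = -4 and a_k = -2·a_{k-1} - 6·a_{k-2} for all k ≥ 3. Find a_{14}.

Applying the relation repeatedly:
a_3 = 8  a_4 = 8  a_5 = -64  …  a_{11} = -12160  a_{12} = -2944  a_{13} = 78848  a_{14} = -140032.

-140032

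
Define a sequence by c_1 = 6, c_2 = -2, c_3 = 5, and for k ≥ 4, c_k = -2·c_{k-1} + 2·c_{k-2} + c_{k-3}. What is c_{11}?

7376

Compute successive terms:
c_4 = -8  c_5 = 24  c_6 = -59  c_7 = 158  c_8 = -410  c_9 = 1077  c_{10} = -2816  c_{11} = 7376.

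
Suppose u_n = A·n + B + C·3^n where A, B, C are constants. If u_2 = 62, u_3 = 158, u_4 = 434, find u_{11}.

885806

At n = 2, 3, 4: 2A + B + 9C = 62; 3A + B + 27C = 158; 4A + B + 81C = 434.
Subtracting the first from the second: A + 18C = 96.
Subtracting the second from the third: A + 54C = 276.
Solving: C = 5, A = 6, then B = 5.
So u_n = 6·n + 5 + 5·3^n; at n=11 this is 885806.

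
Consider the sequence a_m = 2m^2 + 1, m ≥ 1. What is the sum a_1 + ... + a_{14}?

2044

Over m = 1..14: Σm = 105, Σm² = 1015.
Total = (2)·1015 + (1)·14 = 2044.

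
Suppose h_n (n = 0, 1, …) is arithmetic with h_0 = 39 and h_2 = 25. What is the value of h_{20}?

Common difference d = (25 - 39) / (2 - 0) = -7.
h_n = 39 + (n - 0)·(-7).
h_{20} = 39 + 20·(-7) = -101.

-101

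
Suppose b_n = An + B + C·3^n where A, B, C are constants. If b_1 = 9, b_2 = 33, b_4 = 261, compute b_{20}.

Write the equations: A + B + 3C = 9; 2A + B + 9C = 33; 4A + B + 81C = 261.
Subtracting the first from the second: A + 6C = 24.
Subtracting the second from the third: 2A + 72C = 228.
Solving: C = 3, A = 6, then B = -6.
Therefore b_{20} = 120 + (-6) + 3·3486784401 = 10460353317.

10460353317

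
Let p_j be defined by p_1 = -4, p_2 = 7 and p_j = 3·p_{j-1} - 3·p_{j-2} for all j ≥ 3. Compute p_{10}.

-2106

Step forward from the initial values:
p_3 = 33, p_4 = 78, p_5 = 135, p_6 = 171, p_7 = 108, p_8 = -189, p_9 = -891, p_{10} = -2106.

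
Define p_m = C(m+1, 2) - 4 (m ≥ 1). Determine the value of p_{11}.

62

C(12, 2) = 66, so p_{11} = 62.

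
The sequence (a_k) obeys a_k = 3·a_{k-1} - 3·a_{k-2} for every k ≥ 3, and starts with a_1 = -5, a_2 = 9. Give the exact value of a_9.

a_3 = 42, a_4 = 99, a_5 = 171, a_6 = 216, a_7 = 135, a_8 = -243, a_9 = -1134.

-1134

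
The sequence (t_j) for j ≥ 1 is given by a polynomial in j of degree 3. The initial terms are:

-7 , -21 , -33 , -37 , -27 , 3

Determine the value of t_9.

273

1st diffs: -14, -12, -4, 10, 30.
2nd diffs: 2, 8, 14, 20.
3rd diffs: 6, 6, 6 (constant).
So t_j = j^3 - 5j^2 - 6j + 3.
Evaluating at j = 9 gives t_9 = 273.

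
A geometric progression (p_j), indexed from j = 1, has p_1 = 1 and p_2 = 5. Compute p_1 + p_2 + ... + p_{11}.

Common ratio r = 5.
p_j = 1·5^(j-1).
S = 1·(5^11 - 1)/(5 - 1) = 1·(48828125 - 1)/(4) = 12207031.

12207031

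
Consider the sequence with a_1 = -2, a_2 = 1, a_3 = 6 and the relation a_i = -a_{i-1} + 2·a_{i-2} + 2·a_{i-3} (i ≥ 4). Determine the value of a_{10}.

-134

Compute successive terms:
a_4 = -8  a_5 = 22  a_6 = -26  a_7 = 54  a_8 = -62  a_9 = 118  a_{10} = -134.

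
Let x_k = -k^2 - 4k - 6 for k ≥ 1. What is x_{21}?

-531

x_{21} = -1·21^2 - 4·21 - 6 = -531.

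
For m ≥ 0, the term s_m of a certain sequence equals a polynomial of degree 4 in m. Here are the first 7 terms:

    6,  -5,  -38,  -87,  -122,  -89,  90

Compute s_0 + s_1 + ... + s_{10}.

8899

1st diffs: -11, -33, -49, -35, 33, 179.
2nd diffs: -22, -16, 14, 68, 146.
3rd diffs: 6, 30, 54, 78.
4th diffs: 24, 24, 24 (constant).
Newton forward-difference form: s_m = 6 + (-11)·C(m,1) + (-22)·C(m,2) + 6·C(m,3) + 24·C(m,4).
Continuing: 517, 1318, 2643, 4666.
Summing m = 0..10 (11 terms) gives 8899.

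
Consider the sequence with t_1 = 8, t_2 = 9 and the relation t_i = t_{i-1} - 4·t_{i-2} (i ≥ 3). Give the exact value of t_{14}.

-30291

Applying the relation repeatedly:
t_3 = -23, t_4 = -59, t_5 = 33, …, t_{11} = 8217, t_{12} = -859, t_{13} = -33727, t_{14} = -30291.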